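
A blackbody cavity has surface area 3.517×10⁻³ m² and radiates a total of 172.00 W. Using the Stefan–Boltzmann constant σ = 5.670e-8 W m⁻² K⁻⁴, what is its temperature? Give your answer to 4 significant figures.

Area A = 3.517×10⁻³ m².
P = σAT⁴ ⇒ T = (P/(σA))^(1/4) = (172.00/(5.670×10⁻⁸×3.517×10⁻³))^(1/4) = 963.7 K.

T ≈ 963.7 K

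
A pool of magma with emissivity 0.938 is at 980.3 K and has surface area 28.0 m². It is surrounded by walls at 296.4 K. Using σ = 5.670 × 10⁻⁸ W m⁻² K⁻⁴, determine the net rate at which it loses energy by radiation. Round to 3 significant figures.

Area A = 28.0 m².
Net radiated power P_net = εσA(T⁴ − T₀⁴) = 0.938×5.670×10⁻⁸×28.0×(980.3⁴ − 296.4⁴).
T⁴ − T₀⁴ = 9.23498×10¹¹ − 7.71814×10⁹ = 9.15780×10¹¹ K⁴, so P_net = 1.36×10⁶ W.

Net loss ≈ 1.36×10⁶ W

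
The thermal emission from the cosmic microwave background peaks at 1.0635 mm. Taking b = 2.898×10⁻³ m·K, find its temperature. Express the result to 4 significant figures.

T ≈ 2.725 K

Wien's law gives T = b/λ_max = (2.898×10⁻³ m·K)/(1.0635×10⁻³ m) = 2.725 K.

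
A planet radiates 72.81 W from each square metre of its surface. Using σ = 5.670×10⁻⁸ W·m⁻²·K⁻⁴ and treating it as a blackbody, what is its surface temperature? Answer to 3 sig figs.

T ≈ 189 K

I = σT⁴, so T = (I/σ)^(1/4) = (72.81/(5.670×10⁻⁸))^(1/4) = 189 K.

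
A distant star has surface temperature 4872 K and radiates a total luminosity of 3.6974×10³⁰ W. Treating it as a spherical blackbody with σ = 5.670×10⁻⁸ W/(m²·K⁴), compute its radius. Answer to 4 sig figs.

R ≈ 9.597×10¹⁰ m

L = 4πR²σT⁴ ⇒ R = √(L/(4πσT⁴)).
σT⁴ = 3.19457×10⁷ W/m², so R = √(3.6974×10³⁰/(4π×3.19457×10⁷)) = 9.597×10¹⁰ m.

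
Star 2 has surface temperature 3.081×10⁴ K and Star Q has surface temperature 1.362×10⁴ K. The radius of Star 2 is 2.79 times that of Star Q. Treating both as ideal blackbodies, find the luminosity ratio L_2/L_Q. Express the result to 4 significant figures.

L ∝ R²T⁴, so L_2/L_Q = (R_2/R_Q)²(T_2/T_Q)⁴ = (2.79)² × (3.081×10⁴/1.362×10⁴)⁴ = 7.7841 × 26.1853 = 203.8.

L_2/L_Q ≈ 203.8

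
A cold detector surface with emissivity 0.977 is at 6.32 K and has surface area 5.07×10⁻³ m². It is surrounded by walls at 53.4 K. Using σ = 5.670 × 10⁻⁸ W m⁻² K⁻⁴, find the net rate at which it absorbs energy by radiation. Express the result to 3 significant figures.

Area A = 5.07×10⁻³ m².
Net radiated power P_net = εσA(T⁴ − T₀⁴) = 0.977×5.670×10⁻⁸×5.07×10⁻³×(6.32⁴ − 53.4⁴).
T⁴ − T₀⁴ = 1595.40 − 8.13139×10⁶ = -8.12979×10⁶ K⁴, so P_net = -2.28×10⁻³ W — negative, meaning a net gain of 2.28×10⁻³ W.

Net gain ≈ 2.28×10⁻³ W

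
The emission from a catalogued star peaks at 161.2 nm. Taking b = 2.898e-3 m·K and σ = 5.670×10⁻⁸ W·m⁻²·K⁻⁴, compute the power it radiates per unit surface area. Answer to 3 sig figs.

Wien's law: T = b/λ_max = 2.898×10⁻³/1.612×10⁻⁷ = 17977.7 K.
Then I = σT⁴ = 5.670×10⁻⁸×(17977.7)⁴ = 5.92×10⁹ W/m².

I ≈ 5.92×10⁹ W/m²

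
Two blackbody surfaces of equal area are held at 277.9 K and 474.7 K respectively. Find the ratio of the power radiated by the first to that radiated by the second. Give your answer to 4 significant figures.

P₁/P₂ ≈ 0.1175

With equal areas, P₁/P₂ = (T₁/T₂)⁴ = (277.9/474.7)⁴ = 0.1175.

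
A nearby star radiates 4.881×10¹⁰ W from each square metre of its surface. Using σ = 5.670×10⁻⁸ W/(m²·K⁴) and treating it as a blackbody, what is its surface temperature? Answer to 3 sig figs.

I = σT⁴, so T = (I/σ)^(1/4) = (4.881×10¹⁰/(5.670×10⁻⁸))^(1/4) = 3.05×10⁴ K.

T ≈ 3.05×10⁴ K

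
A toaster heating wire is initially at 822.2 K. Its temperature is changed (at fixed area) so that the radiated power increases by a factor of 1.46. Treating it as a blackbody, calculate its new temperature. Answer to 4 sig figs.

T₂ ≈ 903.8 K

P ∝ T⁴, so T₂/T₁ = (P₂/P₁)^(1/4) = (1.46)^(1/4) = 1.09923.
T₂ = 822.2 × 1.09923 = 903.8 K.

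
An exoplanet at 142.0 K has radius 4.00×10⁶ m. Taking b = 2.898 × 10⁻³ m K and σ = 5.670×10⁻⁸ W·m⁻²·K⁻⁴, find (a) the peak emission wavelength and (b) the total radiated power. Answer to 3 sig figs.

(a) λ_max = b/T = 2.898×10⁻³/142.0 = 2.041×10⁻⁵ m = 20.4 μm.
Surface area A = 4πR² = 4π(4.00×10⁶ m)² = 2.01062×10¹⁴ m².
(b) P = σAT⁴ = 5.670×10⁻⁸×2.01062×10¹⁴×(142.0)⁴ = 4.64×10¹⁵ W.

λ_max ≈ 20.4 μm; P ≈ 4.64×10¹⁵ W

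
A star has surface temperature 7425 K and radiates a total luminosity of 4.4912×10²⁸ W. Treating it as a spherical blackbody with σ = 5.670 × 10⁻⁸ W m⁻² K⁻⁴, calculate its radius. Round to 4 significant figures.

R ≈ 4.554×10⁹ m

L = 4πR²σT⁴ ⇒ R = √(L/(4πσT⁴)).
σT⁴ = 1.72333×10⁸ W/m², so R = √(4.4912×10²⁸/(4π×1.72333×10⁸)) = 4.554×10⁹ m.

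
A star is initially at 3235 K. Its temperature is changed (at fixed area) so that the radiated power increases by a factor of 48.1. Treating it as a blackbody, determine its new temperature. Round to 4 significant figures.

T₂ ≈ 8519 K

P ∝ T⁴, so T₂/T₁ = (P₂/P₁)^(1/4) = (48.1)^(1/4) = 2.63352.
T₂ = 3235 × 2.63352 = 8519 K.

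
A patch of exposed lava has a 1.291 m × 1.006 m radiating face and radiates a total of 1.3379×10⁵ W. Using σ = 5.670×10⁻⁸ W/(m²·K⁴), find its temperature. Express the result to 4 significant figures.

T ≈ 1161 K

Area A = 1.291 × 1.006 = 1.29875 m².
P = σAT⁴ ⇒ T = (P/(σA))^(1/4) = (1.3379×10⁵/(5.670×10⁻⁸×1.29875))^(1/4) = 1161 K.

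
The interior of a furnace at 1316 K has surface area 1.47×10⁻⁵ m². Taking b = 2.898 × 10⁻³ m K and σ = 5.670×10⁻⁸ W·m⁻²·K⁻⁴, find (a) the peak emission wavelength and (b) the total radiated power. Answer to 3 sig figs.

λ_max ≈ 2.20×10³ nm; P ≈ 2.50 W

(a) λ_max = b/T = 2.898×10⁻³/1316 = 2.202×10⁻⁶ m = 2.20×10³ nm.
Area A = 1.47×10⁻⁵ m².
(b) P = σAT⁴ = 5.670×10⁻⁸×1.47×10⁻⁵×(1316)⁴ = 2.50 W.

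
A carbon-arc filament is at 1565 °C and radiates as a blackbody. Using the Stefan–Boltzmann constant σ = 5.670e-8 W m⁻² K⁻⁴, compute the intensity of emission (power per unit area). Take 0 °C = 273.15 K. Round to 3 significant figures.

I ≈ 6.47×10⁵ W/m²

T = 1565 °C + 273.15 = 1838.15 K.
Stefan–Boltzmann: I = σT⁴ = 5.670×10⁻⁸ × (1838.15)⁴ = 6.47×10⁵ W/m².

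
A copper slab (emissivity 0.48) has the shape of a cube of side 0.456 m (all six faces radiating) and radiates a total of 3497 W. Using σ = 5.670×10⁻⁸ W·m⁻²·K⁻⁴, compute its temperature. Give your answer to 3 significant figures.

T ≈ 566 K

Area A = 6s² = 6×(0.456 m)² = 1.24762 m².
P = εσAT⁴ ⇒ T = (P/(εσA))^(1/4) = (3497/(0.48×5.670×10⁻⁸×1.24762))^(1/4) = 566 K.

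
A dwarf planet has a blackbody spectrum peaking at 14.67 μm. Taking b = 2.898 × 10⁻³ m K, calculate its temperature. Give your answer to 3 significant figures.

T ≈ 198 K

Wien's law gives T = b/λ_max = (2.898×10⁻³ m·K)/(1.467×10⁻⁵ m) = 198 K.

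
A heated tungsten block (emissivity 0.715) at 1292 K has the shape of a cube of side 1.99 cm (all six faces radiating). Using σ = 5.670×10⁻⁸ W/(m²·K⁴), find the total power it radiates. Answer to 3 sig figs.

Area A = 6s² = 6×(0.0199 m)² = 2.37606×10⁻³ m².
P = εσAT⁴ = 0.715 × 5.670×10⁻⁸ × 2.37606×10⁻³ × (1292)⁴ = 268 W.

P ≈ 268 W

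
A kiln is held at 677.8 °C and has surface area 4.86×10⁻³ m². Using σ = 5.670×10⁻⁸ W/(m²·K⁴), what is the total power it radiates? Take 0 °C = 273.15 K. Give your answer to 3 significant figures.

P ≈ 225 W

T = 677.8 °C + 273.15 = 950.95 K.
Area A = 4.86×10⁻³ m².
P = σAT⁴ = 5.670×10⁻⁸ × 4.86×10⁻³ × (950.95)⁴ = 225 W.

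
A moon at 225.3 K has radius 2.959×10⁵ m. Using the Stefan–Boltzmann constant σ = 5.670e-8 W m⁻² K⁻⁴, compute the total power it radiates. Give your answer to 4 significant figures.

Surface area A = 4πR² = 4π(2.959×10⁵ m)² = 1.10027×10¹² m².
P = σAT⁴ = 5.670×10⁻⁸ × 1.10027×10¹² × (225.3)⁴ = 1.607×10¹⁴ W.

P ≈ 1.607×10¹⁴ W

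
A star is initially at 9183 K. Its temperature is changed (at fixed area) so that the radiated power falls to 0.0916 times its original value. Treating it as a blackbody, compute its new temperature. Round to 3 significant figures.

T₂ ≈ 5.05×10³ K

P ∝ T⁴, so T₂/T₁ = (P₂/P₁)^(1/4) = (0.0916)^(1/4) = 0.550141.
T₂ = 9183 × 0.550141 = 5.05×10³ K.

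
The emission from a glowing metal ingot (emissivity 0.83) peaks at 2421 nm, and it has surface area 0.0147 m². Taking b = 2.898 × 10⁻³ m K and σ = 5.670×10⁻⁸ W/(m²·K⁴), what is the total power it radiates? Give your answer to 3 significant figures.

P ≈ 1.42×10³ W

Wien's law: T = b/λ_max = 2.898×10⁻³/2.421×10⁻⁶ = 1197.03 K.
Area A = 0.0147 m².
Then P = εσAT⁴ = 0.83×5.670×10⁻⁸×0.0147×(1197.03)⁴ = 1.42×10³ W.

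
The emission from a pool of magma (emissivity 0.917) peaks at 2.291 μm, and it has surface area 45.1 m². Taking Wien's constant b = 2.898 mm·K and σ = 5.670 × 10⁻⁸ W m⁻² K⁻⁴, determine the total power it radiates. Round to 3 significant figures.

P ≈ 6.00×10⁶ W

Wien's law: T = b/λ_max = 2.898×10⁻³/2.291×10⁻⁶ = 1264.95 K.
Area A = 45.1 m².
Then P = εσAT⁴ = 0.917×5.670×10⁻⁸×45.1×(1264.95)⁴ = 6.00×10⁶ W.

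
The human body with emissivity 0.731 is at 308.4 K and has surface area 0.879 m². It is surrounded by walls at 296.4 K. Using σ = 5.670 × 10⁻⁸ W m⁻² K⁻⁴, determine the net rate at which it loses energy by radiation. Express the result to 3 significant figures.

Net loss ≈ 48.4 W

Area A = 0.879 m².
Net radiated power P_net = εσA(T⁴ − T₀⁴) = 0.731×5.670×10⁻⁸×0.879×(308.4⁴ − 296.4⁴).
T⁴ − T₀⁴ = 9.04602×10⁹ − 7.71814×10⁹ = 1.32788×10⁹ K⁴, so P_net = 48.4 W.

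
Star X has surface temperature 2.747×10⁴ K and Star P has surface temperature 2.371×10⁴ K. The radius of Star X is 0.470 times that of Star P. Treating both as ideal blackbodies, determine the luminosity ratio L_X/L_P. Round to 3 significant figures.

L ∝ R²T⁴, so L_X/L_P = (R_X/R_P)²(T_X/T_P)⁴ = (0.470)² × (2.747×10⁴/2.371×10⁴)⁴ = 0.2209 × 1.80181 = 0.398.

L_X/L_P ≈ 0.398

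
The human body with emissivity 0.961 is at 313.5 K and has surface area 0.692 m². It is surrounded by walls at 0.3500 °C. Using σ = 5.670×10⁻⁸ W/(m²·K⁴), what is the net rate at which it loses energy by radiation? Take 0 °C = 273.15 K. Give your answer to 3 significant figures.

Surroundings: T = 0.3500 °C + 273.15 = 273.5000 K.
Area A = 0.692 m².
Net radiated power P_net = εσA(T⁴ − T₀⁴) = 0.961×5.670×10⁻⁸×0.692×(313.5⁴ − 273.5000⁴).
T⁴ − T₀⁴ = 9.65940×10⁹ − 5.59538×10⁹ = 4.06402×10⁹ K⁴, so P_net = 153 W.

Net loss ≈ 153 W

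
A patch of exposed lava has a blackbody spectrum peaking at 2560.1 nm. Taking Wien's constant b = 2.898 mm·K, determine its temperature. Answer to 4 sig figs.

T ≈ 1132 K

Wien's law gives T = b/λ_max = (2.898×10⁻³ m·K)/(2.5601×10⁻⁶ m) = 1132 K.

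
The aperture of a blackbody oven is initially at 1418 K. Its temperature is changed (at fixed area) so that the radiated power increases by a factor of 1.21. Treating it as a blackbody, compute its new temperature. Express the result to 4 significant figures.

P ∝ T⁴, so T₂/T₁ = (P₂/P₁)^(1/4) = (1.21)^(1/4) = 1.04881.
T₂ = 1418 × 1.04881 = 1487 K.

T₂ ≈ 1487 K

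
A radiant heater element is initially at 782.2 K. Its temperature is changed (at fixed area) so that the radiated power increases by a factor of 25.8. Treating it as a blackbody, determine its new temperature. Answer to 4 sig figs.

T₂ ≈ 1763 K

P ∝ T⁴, so T₂/T₁ = (P₂/P₁)^(1/4) = (25.8)^(1/4) = 2.25375.
T₂ = 782.2 × 2.25375 = 1763 K.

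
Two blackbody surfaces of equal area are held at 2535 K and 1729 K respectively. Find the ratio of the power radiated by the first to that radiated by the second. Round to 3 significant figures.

With equal areas, P₁/P₂ = (T₁/T₂)⁴ = (2535/1729)⁴ = 4.62.

P₁/P₂ ≈ 4.62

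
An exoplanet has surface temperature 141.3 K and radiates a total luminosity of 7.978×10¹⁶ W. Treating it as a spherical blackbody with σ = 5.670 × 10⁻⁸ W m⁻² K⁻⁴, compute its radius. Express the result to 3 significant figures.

R ≈ 1.68×10⁷ m

L = 4πR²σT⁴ ⇒ R = √(L/(4πσT⁴)).
σT⁴ = 22.6023 W/m², so R = √(7.978×10¹⁶/(4π×22.6023)) = 1.68×10⁷ m.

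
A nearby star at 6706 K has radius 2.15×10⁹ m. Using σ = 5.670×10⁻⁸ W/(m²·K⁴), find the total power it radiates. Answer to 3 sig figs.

P ≈ 6.66×10²⁷ W

Surface area A = 4πR² = 4π(2.15×10⁹ m)² = 5.80880×10¹⁹ m².
P = σAT⁴ = 5.670×10⁻⁸ × 5.80880×10¹⁹ × (6706)⁴ = 6.66×10²⁷ W.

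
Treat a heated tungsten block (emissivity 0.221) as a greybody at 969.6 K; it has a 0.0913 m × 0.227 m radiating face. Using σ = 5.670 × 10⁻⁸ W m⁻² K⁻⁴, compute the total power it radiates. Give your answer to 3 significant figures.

P ≈ 230 W

Area A = 0.0913 × 0.227 = 0.0207251 m².
P = εσAT⁴ = 0.221 × 5.670×10⁻⁸ × 0.0207251 × (969.6)⁴ = 230 W.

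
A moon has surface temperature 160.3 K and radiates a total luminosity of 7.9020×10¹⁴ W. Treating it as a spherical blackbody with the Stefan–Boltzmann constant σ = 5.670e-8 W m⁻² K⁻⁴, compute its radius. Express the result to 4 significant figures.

R ≈ 1.296×10⁶ m

L = 4πR²σT⁴ ⇒ R = √(L/(4πσT⁴)).
σT⁴ = 37.4384 W/m², so R = √(7.9020×10¹⁴/(4π×37.4384)) = 1.296×10⁶ m.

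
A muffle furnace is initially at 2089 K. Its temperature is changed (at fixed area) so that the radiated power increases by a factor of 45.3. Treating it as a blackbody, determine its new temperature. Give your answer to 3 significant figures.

T₂ ≈ 5.42×10³ K

P ∝ T⁴, so T₂/T₁ = (P₂/P₁)^(1/4) = (45.3)^(1/4) = 2.59433.
T₂ = 2089 × 2.59433 = 5.42×10³ K.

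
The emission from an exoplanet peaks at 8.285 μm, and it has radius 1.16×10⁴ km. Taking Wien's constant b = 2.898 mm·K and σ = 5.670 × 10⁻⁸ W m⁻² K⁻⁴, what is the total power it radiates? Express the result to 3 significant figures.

P ≈ 1.44×10¹⁸ W

Wien's law: T = b/λ_max = 2.898×10⁻³/8.285×10⁻⁶ = 349.789 K.
Surface area A = 4πR² = 4π(1.16×10⁷ m)² = 1.69093×10¹⁵ m².
Then P = σAT⁴ = 5.670×10⁻⁸×1.69093×10¹⁵×(349.789)⁴ = 1.44×10¹⁸ W.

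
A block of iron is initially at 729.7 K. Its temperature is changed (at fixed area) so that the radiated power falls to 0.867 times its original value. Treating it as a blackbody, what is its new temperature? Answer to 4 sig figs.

P ∝ T⁴, so T₂/T₁ = (P₂/P₁)^(1/4) = (0.867)^(1/4) = 0.964950.
T₂ = 729.7 × 0.964950 = 704.1 K.

T₂ ≈ 704.1 K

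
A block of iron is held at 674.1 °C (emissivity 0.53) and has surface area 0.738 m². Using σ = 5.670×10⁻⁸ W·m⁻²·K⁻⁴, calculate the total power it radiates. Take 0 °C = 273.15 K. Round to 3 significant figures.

T = 674.1 °C + 273.15 = 947.25 K.
Area A = 0.738 m².
P = εσAT⁴ = 0.53 × 5.670×10⁻⁸ × 0.738 × (947.25)⁴ = 1.79×10⁴ W.

P ≈ 1.79×10⁴ W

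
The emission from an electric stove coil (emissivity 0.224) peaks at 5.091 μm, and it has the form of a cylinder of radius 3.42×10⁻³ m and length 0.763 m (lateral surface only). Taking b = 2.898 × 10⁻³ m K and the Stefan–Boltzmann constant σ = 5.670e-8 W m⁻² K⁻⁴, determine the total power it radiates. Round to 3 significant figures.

Wien's law: T = b/λ_max = 2.898×10⁻³/5.091×10⁻⁶ = 569.240 K.
Lateral area A = 2πrL = 2π×3.42×10⁻³×0.763 = 0.0163957 m².
Then P = εσAT⁴ = 0.224×5.670×10⁻⁸×0.0163957×(569.240)⁴ = 21.9 W.

P ≈ 21.9 W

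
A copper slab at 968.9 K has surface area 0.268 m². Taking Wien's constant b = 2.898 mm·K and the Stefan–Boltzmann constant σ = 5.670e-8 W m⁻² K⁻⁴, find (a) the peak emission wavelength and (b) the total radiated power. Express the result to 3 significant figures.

λ_max ≈ 2.99×10³ nm; P ≈ 1.34×10⁴ W

(a) λ_max = b/T = 2.898×10⁻³/968.9 = 2.991×10⁻⁶ m = 2.99×10³ nm.
Area A = 0.268 m².
(b) P = σAT⁴ = 5.670×10⁻⁸×0.268×(968.9)⁴ = 1.34×10⁴ W.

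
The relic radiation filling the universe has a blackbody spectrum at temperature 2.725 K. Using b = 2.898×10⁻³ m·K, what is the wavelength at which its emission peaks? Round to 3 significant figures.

Wien's displacement law: λ_max = b/T = (2.898×10⁻³ m·K)/(2.725 K) = 1.063×10⁻³ m.
That is 1.06 mm, in the microwave range.

λ_max ≈ 1.06 mm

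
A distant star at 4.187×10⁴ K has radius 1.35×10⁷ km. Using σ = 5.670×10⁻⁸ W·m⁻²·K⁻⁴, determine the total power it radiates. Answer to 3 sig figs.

Surface area A = 4πR² = 4π(1.35×10¹⁰ m)² = 2.29022×10²¹ m².
P = σAT⁴ = 5.670×10⁻⁸ × 2.29022×10²¹ × (4.187×10⁴)⁴ = 3.99×10³² W.

P ≈ 3.99×10³² W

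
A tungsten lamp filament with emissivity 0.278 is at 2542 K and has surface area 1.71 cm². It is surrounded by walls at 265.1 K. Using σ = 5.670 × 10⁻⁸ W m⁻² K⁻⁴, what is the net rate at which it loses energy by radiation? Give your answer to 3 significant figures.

Net loss ≈ 113 W

Area A = 1.71 cm² = 1.71×10⁻⁴ m².
Net radiated power P_net = εσA(T⁴ − T₀⁴) = 0.278×5.670×10⁻⁸×1.71×10⁻⁴×(2542⁴ − 265.1⁴).
T⁴ − T₀⁴ = 4.17544×10¹³ − 4.93900×10⁹ = 4.17495×10¹³ K⁴, so P_net = 113 W.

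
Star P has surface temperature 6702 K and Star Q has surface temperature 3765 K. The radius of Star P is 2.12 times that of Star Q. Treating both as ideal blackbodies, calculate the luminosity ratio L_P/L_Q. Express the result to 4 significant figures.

L ∝ R²T⁴, so L_P/L_Q = (R_P/R_Q)²(T_P/T_Q)⁴ = (2.12)² × (6702/3765)⁴ = 4.4944 × 10.0406 = 45.13.

L_P/L_Q ≈ 45.13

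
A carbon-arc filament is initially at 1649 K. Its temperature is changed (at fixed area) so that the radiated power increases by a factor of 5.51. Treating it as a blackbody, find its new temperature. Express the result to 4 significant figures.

T₂ ≈ 2526 K

P ∝ T⁴, so T₂/T₁ = (P₂/P₁)^(1/4) = (5.51)^(1/4) = 1.53210.
T₂ = 1649 × 1.53210 = 2526 K.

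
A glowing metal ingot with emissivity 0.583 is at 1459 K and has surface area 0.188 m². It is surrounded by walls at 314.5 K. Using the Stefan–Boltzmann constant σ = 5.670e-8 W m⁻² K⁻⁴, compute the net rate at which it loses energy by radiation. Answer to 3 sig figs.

Net loss ≈ 2.81×10⁴ W

Area A = 0.188 m².
Net radiated power P_net = εσA(T⁴ − T₀⁴) = 0.583×5.670×10⁻⁸×0.188×(1459⁴ − 314.5⁴).
T⁴ − T₀⁴ = 4.53128×10¹² − 9.78324×10⁹ = 4.52150×10¹² K⁴, so P_net = 2.81×10⁴ W.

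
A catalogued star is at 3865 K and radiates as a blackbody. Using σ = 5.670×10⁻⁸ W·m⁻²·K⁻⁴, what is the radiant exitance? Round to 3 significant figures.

Stefan–Boltzmann: I = σT⁴ = 5.670×10⁻⁸ × (3865)⁴ = 1.27×10⁷ W/m².

I ≈ 1.27×10⁷ W/m²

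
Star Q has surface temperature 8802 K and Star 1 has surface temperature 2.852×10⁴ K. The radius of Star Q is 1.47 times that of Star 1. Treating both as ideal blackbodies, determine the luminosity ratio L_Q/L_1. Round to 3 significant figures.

L ∝ R²T⁴, so L_Q/L_1 = (R_Q/R_1)²(T_Q/T_1)⁴ = (1.47)² × (8802/2.852×10⁴)⁴ = 2.1609 × 9.07251×10⁻³ = 0.0196.

L_Q/L_1 ≈ 0.0196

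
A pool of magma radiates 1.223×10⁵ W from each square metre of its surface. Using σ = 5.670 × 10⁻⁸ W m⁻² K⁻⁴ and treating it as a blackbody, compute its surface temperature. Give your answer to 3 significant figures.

I = σT⁴, so T = (I/σ)^(1/4) = (1.223×10⁵/(5.670×10⁻⁸))^(1/4) = 1.21×10³ K.

T ≈ 1.21×10³ K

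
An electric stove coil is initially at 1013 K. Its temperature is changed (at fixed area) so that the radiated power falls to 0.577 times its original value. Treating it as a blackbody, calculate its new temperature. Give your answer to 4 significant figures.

P ∝ T⁴, so T₂/T₁ = (P₂/P₁)^(1/4) = (0.577)^(1/4) = 0.871553.
T₂ = 1013 × 0.871553 = 882.9 K.

T₂ ≈ 882.9 K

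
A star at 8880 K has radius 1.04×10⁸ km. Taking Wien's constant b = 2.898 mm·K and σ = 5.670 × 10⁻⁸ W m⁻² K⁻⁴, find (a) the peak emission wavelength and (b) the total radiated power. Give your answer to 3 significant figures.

λ_max ≈ 326 nm; P ≈ 4.79×10³¹ W

(a) λ_max = b/T = 2.898×10⁻³/8880 = 3.264×10⁻⁷ m = 326 nm.
Surface area A = 4πR² = 4π(1.04×10¹¹ m)² = 1.35918×10²³ m².
(b) P = σAT⁴ = 5.670×10⁻⁸×1.35918×10²³×(8880)⁴ = 4.79×10³¹ W.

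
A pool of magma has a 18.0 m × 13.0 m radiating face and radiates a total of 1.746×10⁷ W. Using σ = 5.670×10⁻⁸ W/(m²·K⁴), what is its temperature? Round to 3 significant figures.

Area A = 18.0 × 13.0 = 234 m².
P = σAT⁴ ⇒ T = (P/(σA))^(1/4) = (1.746×10⁷/(5.670×10⁻⁸×234))^(1/4) = 1.07×10³ K.

T ≈ 1.07×10³ K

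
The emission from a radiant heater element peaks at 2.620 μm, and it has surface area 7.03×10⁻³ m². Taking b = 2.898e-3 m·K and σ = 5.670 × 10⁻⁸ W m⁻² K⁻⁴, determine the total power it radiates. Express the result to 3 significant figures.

P ≈ 597 W

Wien's law: T = b/λ_max = 2.898×10⁻³/2.620×10⁻⁶ = 1106.11 K.
Area A = 7.03×10⁻³ m².
Then P = σAT⁴ = 5.670×10⁻⁸×7.03×10⁻³×(1106.11)⁴ = 597 W.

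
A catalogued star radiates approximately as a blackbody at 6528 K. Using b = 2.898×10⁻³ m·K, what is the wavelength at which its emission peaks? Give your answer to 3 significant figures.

λ_max ≈ 444 nm

Wien's displacement law: λ_max = b/T = (2.898×10⁻³ m·K)/(6528 K) = 4.439×10⁻⁷ m.
That is 444 nm, in the visible range.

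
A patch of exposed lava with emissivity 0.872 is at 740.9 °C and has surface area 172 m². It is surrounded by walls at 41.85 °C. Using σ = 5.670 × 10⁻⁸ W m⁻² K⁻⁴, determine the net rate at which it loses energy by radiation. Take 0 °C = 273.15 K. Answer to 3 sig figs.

Net loss ≈ 8.91×10⁶ W

T = 740.9 °C + 273.15 = 1014.05 K.
Surroundings: T = 41.85 °C + 273.15 = 315.00 K.
Area A = 172 m².
Net radiated power P_net = εσA(T⁴ − T₀⁴) = 0.872×5.670×10⁻⁸×172×(1014.05⁴ − 315.00⁴).
T⁴ − T₀⁴ = 1.05740×10¹² − 9.84560×10⁹ = 1.04755×10¹² K⁴, so P_net = 8.91×10⁶ W.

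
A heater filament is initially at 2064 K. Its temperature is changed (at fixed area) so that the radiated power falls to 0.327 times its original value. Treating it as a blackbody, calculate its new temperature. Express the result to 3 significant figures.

T₂ ≈ 1.56×10³ K

P ∝ T⁴, so T₂/T₁ = (P₂/P₁)^(1/4) = (0.327)^(1/4) = 0.756200.
T₂ = 2064 × 0.756200 = 1.56×10³ K.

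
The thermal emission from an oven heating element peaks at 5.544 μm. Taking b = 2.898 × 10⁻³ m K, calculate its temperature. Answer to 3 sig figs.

T ≈ 523 K

Wien's law gives T = b/λ_max = (2.898×10⁻³ m·K)/(5.544×10⁻⁶ m) = 523 K.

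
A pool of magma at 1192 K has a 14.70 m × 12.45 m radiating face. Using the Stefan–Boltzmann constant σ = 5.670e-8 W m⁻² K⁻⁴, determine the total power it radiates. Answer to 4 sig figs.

P ≈ 2.095×10⁷ W

Area A = 14.70 × 12.45 = 183.015 m².
P = σAT⁴ = 5.670×10⁻⁸ × 183.015 × (1192)⁴ = 2.095×10⁷ W.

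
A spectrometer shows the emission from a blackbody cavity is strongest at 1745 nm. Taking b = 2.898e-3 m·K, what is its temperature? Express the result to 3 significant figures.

Wien's law gives T = b/λ_max = (2.898×10⁻³ m·K)/(1.745×10⁻⁶ m) = 1.66×10³ K.

T ≈ 1.66×10³ K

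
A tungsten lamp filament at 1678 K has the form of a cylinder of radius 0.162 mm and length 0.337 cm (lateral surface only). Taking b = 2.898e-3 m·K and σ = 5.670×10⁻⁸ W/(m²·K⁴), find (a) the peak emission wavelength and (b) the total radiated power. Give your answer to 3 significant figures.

(a) λ_max = b/T = 2.898×10⁻³/1678 = 1.727×10⁻⁶ m = 1.73 μm.
Lateral area A = 2πrL = 2π×1.62×10⁻⁴×3.37×10⁻³ = 3.43024×10⁻⁶ m².
(b) P = σAT⁴ = 5.670×10⁻⁸×3.43024×10⁻⁶×(1678)⁴ = 1.54 W.

λ_max ≈ 1.73 μm; P ≈ 1.54 W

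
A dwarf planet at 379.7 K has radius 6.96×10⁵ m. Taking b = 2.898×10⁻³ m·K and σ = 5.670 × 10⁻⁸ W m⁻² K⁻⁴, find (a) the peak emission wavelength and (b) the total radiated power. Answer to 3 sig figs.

(a) λ_max = b/T = 2.898×10⁻³/379.7 = 7.632×10⁻⁶ m = 7.63 μm.
Surface area A = 4πR² = 4π(6.96×10⁵ m)² = 6.08735×10¹² m².
(b) P = σAT⁴ = 5.670×10⁻⁸×6.08735×10¹²×(379.7)⁴ = 7.17×10¹⁵ W.

λ_max ≈ 7.63 μm; P ≈ 7.17×10¹⁵ W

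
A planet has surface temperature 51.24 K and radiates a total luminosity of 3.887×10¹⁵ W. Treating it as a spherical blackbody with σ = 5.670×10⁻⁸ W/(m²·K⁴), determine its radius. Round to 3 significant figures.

L = 4πR²σT⁴ ⇒ R = √(L/(4πσT⁴)).
σT⁴ = 0.390858 W/m², so R = √(3.887×10¹⁵/(4π×0.390858)) = 2.81×10⁷ m.

R ≈ 2.81×10⁷ m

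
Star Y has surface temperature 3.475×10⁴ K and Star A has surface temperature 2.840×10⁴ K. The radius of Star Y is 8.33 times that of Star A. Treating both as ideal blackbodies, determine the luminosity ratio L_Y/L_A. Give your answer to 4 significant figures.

L ∝ R²T⁴, so L_Y/L_A = (R_Y/R_A)²(T_Y/T_A)⁴ = (8.33)² × (3.475×10⁴/2.840×10⁴)⁴ = 69.3889 × 2.24154 = 155.5.

L_Y/L_A ≈ 155.5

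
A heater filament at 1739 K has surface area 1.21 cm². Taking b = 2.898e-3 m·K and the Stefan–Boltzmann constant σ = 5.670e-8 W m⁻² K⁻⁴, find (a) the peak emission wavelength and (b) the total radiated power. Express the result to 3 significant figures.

λ_max ≈ 1.67×10³ nm; P ≈ 62.7 W

(a) λ_max = b/T = 2.898×10⁻³/1739 = 1.666×10⁻⁶ m = 1.67×10³ nm.
Area A = 1.21 cm² = 1.21×10⁻⁴ m².
(b) P = σAT⁴ = 5.670×10⁻⁸×1.21×10⁻⁴×(1739)⁴ = 62.7 W.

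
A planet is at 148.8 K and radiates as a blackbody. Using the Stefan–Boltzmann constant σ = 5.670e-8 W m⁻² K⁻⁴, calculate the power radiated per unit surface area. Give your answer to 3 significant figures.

Stefan–Boltzmann: I = σT⁴ = 5.670×10⁻⁸ × (148.8)⁴ = 27.8 W/m².

I ≈ 27.8 W/m²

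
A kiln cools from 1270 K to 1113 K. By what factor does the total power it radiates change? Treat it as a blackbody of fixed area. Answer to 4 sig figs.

P ∝ T⁴, so P₂/P₁ = (T₂/T₁)⁴ = (1113/1270)⁴ = (0.876378)⁴ = 0.5899.

P₂/P₁ ≈ 0.5899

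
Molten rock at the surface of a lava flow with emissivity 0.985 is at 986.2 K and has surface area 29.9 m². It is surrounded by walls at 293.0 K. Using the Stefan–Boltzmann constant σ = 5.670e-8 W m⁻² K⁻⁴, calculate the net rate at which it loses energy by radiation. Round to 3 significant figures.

Area A = 29.9 m².
Net radiated power P_net = εσA(T⁴ − T₀⁴) = 0.985×5.670×10⁻⁸×29.9×(986.2⁴ − 293.0⁴).
T⁴ − T₀⁴ = 9.45932×10¹¹ − 7.37005×10⁹ = 9.38562×10¹¹ K⁴, so P_net = 1.57×10⁶ W.

Net loss ≈ 1.57×10⁶ W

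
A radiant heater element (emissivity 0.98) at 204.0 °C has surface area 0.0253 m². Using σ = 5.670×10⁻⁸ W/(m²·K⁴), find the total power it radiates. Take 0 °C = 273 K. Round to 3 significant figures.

P ≈ 72.8 W

T = 204.0 °C + 273 = 477.0 K.
Area A = 0.0253 m².
P = εσAT⁴ = 0.98 × 5.670×10⁻⁸ × 0.0253 × (477.0)⁴ = 72.8 W.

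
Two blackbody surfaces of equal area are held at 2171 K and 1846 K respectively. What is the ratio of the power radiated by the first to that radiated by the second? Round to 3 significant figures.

P₁/P₂ ≈ 1.91

With equal areas, P₁/P₂ = (T₁/T₂)⁴ = (2171/1846)⁴ = 1.91.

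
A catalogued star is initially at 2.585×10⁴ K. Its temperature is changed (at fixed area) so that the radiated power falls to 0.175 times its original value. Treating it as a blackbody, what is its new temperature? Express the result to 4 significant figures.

P ∝ T⁴, so T₂/T₁ = (P₂/P₁)^(1/4) = (0.175)^(1/4) = 0.646784.
T₂ = 2.585×10⁴ × 0.646784 = 1.672×10⁴ K.

T₂ ≈ 1.672×10⁴ K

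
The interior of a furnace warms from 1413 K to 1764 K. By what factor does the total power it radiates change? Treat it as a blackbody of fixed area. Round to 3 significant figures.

P ∝ T⁴, so P₂/P₁ = (T₂/T₁)⁴ = (1764/1413)⁴ = (1.24841)⁴ = 2.43.

P₂/P₁ ≈ 2.43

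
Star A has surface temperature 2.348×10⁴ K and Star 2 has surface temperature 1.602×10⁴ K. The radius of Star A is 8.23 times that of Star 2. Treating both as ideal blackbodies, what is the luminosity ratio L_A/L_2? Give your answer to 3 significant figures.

L ∝ R²T⁴, so L_A/L_2 = (R_A/R_2)²(T_A/T_2)⁴ = (8.23)² × (2.348×10⁴/1.602×10⁴)⁴ = 67.7329 × 4.61469 = 313.

L_A/L_2 ≈ 313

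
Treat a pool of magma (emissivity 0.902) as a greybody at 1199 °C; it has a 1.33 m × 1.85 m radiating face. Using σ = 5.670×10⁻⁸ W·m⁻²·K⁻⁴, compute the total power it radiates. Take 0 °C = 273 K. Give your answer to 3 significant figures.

P ≈ 5.91×10⁵ W

T = 1199 °C + 273 = 1472 K.
Area A = 1.33 × 1.85 = 2.4605 m².
P = εσAT⁴ = 0.902 × 5.670×10⁻⁸ × 2.4605 × (1472)⁴ = 5.91×10⁵ W.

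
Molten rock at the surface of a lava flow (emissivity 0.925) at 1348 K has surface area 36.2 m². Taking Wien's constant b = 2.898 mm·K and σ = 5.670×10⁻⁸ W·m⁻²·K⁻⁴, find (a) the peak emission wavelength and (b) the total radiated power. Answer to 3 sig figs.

λ_max ≈ 2.15×10³ nm; P ≈ 6.27×10⁶ W

(a) λ_max = b/T = 2.898×10⁻³/1348 = 2.150×10⁻⁶ m = 2.15×10³ nm.
Area A = 36.2 m².
(b) P = εσAT⁴ = 0.925×5.670×10⁻⁸×36.2×(1348)⁴ = 6.27×10⁶ W.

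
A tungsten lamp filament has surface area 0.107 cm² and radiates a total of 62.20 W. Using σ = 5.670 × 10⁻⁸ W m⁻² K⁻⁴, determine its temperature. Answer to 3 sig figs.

Area A = 0.107 cm² = 1.07×10⁻⁵ m².
P = σAT⁴ ⇒ T = (P/(σA))^(1/4) = (62.20/(5.670×10⁻⁸×1.07×10⁻⁵))^(1/4) = 3.18×10³ K.

T ≈ 3.18×10³ K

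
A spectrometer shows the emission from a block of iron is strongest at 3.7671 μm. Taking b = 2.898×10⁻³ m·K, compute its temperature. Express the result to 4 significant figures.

T ≈ 769.3 K

Wien's law gives T = b/λ_max = (2.898×10⁻³ m·K)/(3.7671×10⁻⁶ m) = 769.3 K.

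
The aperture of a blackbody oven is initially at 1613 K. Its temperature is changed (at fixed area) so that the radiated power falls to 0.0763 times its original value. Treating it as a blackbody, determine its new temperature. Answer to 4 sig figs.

P ∝ T⁴, so T₂/T₁ = (P₂/P₁)^(1/4) = (0.0763)^(1/4) = 0.525571.
T₂ = 1613 × 0.525571 = 847.7 K.

T₂ ≈ 847.7 K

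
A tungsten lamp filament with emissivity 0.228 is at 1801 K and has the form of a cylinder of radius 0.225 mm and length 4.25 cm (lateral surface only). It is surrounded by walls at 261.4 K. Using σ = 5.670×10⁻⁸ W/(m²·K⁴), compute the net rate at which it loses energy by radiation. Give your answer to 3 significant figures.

Net loss ≈ 8.17 W

Lateral area A = 2πrL = 2π×2.25×10⁻⁴×0.0425 = 6.00830×10⁻⁵ m².
Net radiated power P_net = εσA(T⁴ − T₀⁴) = 0.228×5.670×10⁻⁸×6.00830×10⁻⁵×(1801⁴ − 261.4⁴).
T⁴ − T₀⁴ = 1.05209×10¹³ − 4.66898×10⁹ = 1.05162×10¹³ K⁴, so P_net = 8.17 W.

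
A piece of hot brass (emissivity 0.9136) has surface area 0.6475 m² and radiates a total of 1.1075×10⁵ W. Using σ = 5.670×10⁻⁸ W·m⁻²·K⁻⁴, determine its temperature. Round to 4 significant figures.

Area A = 0.6475 m².
P = εσAT⁴ ⇒ T = (P/(εσA))^(1/4) = (1.1075×10⁵/(0.9136×5.670×10⁻⁸×0.6475))^(1/4) = 1348 K.

T ≈ 1348 K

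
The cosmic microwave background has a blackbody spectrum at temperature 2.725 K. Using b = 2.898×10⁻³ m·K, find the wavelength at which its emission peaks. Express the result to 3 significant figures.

Wien's displacement law: λ_max = b/T = (2.898×10⁻³ m·K)/(2.725 K) = 1.063×10⁻³ m.
That is 1.06×10⁻³ m, in the microwave range.

λ_max ≈ 1.06×10⁻³ m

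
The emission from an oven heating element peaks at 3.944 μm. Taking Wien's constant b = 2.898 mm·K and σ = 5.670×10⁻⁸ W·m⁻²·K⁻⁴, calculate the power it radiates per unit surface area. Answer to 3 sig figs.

Wien's law: T = b/λ_max = 2.898×10⁻³/3.944×10⁻⁶ = 734.787 K.
Then I = σT⁴ = 5.670×10⁻⁸×(734.787)⁴ = 1.65×10⁴ W/m².

I ≈ 1.65×10⁴ W/m²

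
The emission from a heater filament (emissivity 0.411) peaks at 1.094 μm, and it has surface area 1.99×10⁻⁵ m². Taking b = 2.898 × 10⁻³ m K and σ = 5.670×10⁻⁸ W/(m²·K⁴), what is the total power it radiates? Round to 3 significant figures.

Wien's law: T = b/λ_max = 2.898×10⁻³/1.094×10⁻⁶ = 2648.99 K.
Area A = 1.99×10⁻⁵ m².
Then P = εσAT⁴ = 0.411×5.670×10⁻⁸×1.99×10⁻⁵×(2648.99)⁴ = 22.8 W.

P ≈ 22.8 W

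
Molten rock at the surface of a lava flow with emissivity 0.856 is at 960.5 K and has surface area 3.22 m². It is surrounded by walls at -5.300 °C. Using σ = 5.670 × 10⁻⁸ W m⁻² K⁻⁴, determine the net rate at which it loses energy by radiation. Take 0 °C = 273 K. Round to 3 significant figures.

Net loss ≈ 1.32×10⁵ W

Surroundings: T = -5.300 °C + 273 = 267.700 K.
Area A = 3.22 m².
Net radiated power P_net = εσA(T⁴ − T₀⁴) = 0.856×5.670×10⁻⁸×3.22×(960.5⁴ − 267.700⁴).
T⁴ − T₀⁴ = 8.51117×10¹¹ − 5.13563×10⁹ = 8.45981×10¹¹ K⁴, so P_net = 1.32×10⁵ W.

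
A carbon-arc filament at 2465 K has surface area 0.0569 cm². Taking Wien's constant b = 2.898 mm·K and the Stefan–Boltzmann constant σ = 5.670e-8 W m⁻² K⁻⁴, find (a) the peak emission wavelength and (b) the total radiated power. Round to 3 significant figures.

(a) λ_max = b/T = 2.898×10⁻³/2465 = 1.176×10⁻⁶ m = 1.18 μm.
Area A = 0.0569 cm² = 5.69×10⁻⁶ m².
(b) P = σAT⁴ = 5.670×10⁻⁸×5.69×10⁻⁶×(2465)⁴ = 11.9 W.

λ_max ≈ 1.18 μm; P ≈ 11.9 W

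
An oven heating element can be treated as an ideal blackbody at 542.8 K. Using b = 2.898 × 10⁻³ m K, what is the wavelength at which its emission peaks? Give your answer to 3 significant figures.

λ_max ≈ 5.34 μm

Wien's displacement law: λ_max = b/T = (2.898×10⁻³ m·K)/(542.8 K) = 5.339×10⁻⁶ m.
That is 5.34 μm, in the infrared range.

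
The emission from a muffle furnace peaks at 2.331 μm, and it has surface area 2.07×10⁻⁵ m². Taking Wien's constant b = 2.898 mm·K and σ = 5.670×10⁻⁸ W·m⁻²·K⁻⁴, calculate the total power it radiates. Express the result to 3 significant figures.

P ≈ 2.80 W

Wien's law: T = b/λ_max = 2.898×10⁻³/2.331×10⁻⁶ = 1243.24 K.
Area A = 2.07×10⁻⁵ m².
Then P = σAT⁴ = 5.670×10⁻⁸×2.07×10⁻⁵×(1243.24)⁴ = 2.80 W.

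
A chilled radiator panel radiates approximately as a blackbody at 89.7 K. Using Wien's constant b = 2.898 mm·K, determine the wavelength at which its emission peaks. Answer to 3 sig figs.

λ_max ≈ 32.3 μm

Wien's displacement law: λ_max = b/T = (2.898×10⁻³ m·K)/(89.7 K) = 3.231×10⁻⁵ m.
That is 32.3 μm, in the infrared range.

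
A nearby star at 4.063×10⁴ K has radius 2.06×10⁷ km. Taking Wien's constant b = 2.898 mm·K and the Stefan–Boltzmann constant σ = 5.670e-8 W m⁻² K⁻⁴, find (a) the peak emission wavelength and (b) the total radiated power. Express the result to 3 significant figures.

λ_max ≈ 71.3 nm; P ≈ 8.24×10³² W

(a) λ_max = b/T = 2.898×10⁻³/4.063×10⁴ = 7.133×10⁻⁸ m = 71.3 nm.
Surface area A = 4πR² = 4π(2.06×10¹⁰ m)² = 5.33267×10²¹ m².
(b) P = σAT⁴ = 5.670×10⁻⁸×5.33267×10²¹×(4.063×10⁴)⁴ = 8.24×10³² W.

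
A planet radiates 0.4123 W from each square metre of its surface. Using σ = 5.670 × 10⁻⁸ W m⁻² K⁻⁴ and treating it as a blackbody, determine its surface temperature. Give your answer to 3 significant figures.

T ≈ 51.9 K

I = σT⁴, so T = (I/σ)^(1/4) = (0.4123/(5.670×10⁻⁸))^(1/4) = 51.9 K.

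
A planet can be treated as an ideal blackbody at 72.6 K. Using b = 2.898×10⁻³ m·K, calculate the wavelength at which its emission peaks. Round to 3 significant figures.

Wien's displacement law: λ_max = b/T = (2.898×10⁻³ m·K)/(72.6 K) = 3.992×10⁻⁵ m.
That is 39.9 μm, in the infrared range.

λ_max ≈ 39.9 μm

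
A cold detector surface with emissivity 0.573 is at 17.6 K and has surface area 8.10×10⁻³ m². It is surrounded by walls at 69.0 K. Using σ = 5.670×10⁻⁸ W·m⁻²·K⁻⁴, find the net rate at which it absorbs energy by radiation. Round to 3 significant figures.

Area A = 8.10×10⁻³ m².
Net radiated power P_net = εσA(T⁴ − T₀⁴) = 0.573×5.670×10⁻⁸×8.10×10⁻³×(17.6⁴ − 69.0⁴).
T⁴ − T₀⁴ = 95951.3 − 2.26671×10⁷ = -2.25711×10⁷ K⁴, so P_net = -5.94×10⁻³ W — negative, meaning a net gain of 5.94×10⁻³ W.

Net gain ≈ 5.94×10⁻³ W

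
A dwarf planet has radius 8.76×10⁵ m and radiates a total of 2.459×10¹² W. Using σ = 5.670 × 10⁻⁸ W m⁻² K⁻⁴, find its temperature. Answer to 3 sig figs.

Surface area A = 4πR² = 4π(8.76×10⁵ m)² = 9.64313×10¹² m².
P = σAT⁴ ⇒ T = (P/(σA))^(1/4) = (2.459×10¹²/(5.670×10⁻⁸×9.64313×10¹²))^(1/4) = 46.1 K.

T ≈ 46.1 K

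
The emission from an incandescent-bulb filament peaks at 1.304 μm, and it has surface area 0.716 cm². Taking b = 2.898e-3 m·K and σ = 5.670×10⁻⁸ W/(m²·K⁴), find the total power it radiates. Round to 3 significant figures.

P ≈ 99.0 W

Wien's law: T = b/λ_max = 2.898×10⁻³/1.304×10⁻⁶ = 2222.39 K.
Area A = 0.716 cm² = 7.16×10⁻⁵ m².
Then P = σAT⁴ = 5.670×10⁻⁸×7.16×10⁻⁵×(2222.39)⁴ = 99.0 W.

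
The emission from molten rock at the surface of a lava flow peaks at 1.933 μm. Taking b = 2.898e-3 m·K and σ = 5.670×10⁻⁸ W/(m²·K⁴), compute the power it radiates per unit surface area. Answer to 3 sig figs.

I ≈ 2.86×10⁵ W/m²

Wien's law: T = b/λ_max = 2.898×10⁻³/1.933×10⁻⁶ = 1499.22 K.
Then I = σT⁴ = 5.670×10⁻⁸×(1499.22)⁴ = 2.86×10⁵ W/m².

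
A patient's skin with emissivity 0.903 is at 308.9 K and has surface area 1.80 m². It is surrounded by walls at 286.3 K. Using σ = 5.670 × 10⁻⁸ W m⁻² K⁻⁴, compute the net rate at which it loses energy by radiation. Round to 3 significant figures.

Area A = 1.80 m².
Net radiated power P_net = εσA(T⁴ − T₀⁴) = 0.903×5.670×10⁻⁸×1.80×(308.9⁴ − 286.3⁴).
T⁴ − T₀⁴ = 9.10483×10⁹ − 6.71870×10⁹ = 2.38613×10⁹ K⁴, so P_net = 220 W.

Net loss ≈ 220 W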